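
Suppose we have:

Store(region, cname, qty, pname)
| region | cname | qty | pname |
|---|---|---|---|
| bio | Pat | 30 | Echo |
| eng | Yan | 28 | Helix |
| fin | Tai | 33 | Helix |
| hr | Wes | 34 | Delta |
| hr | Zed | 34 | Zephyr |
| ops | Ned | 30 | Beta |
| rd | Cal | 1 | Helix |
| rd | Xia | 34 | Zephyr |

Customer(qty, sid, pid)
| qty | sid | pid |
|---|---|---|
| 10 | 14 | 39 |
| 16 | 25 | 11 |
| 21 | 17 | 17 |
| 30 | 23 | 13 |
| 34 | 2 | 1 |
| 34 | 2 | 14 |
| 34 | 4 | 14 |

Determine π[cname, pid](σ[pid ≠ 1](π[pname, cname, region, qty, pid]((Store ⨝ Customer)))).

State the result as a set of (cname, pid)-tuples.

Natural join on qty: {(bio, Pat, 30, Echo, 23, 13), (hr, Wes, 34, Delta, 2, 1), (hr, Wes, 34, Delta, 2, 14), (hr, Wes, 34, Delta, 4, 14), (hr, Zed, 34, Zephyr, 2, 1), (hr, Zed, 34, Zephyr, 2, 14), (hr, Zed, 34, Zephyr, 4, 14), (ops, Ned, 30, Beta, 23, 13), (rd, Xia, 34, Zephyr, 2, 1), (rd, Xia, 34, Zephyr, 2, 14), (rd, Xia, 34, Zephyr, 4, 14)}
Projecting to pname, cname, region, qty, pid (3 duplicate(s) eliminated): {(Beta, Ned, ops, 30, 13), (Delta, Wes, hr, 34, 1), (Delta, Wes, hr, 34, 14), (Echo, Pat, bio, 30, 13), (Zephyr, Xia, rd, 34, 1), (Zephyr, Xia, rd, 34, 14), (Zephyr, Zed, hr, 34, 1), (Zephyr, Zed, hr, 34, 14)}
σ[pid ≠ 1]: keep tuples satisfying pid ≠ 1 → {(Beta, Ned, ops, 30, 13), (Delta, Wes, hr, 34, 14), (Echo, Pat, bio, 30, 13), (Zephyr, Xia, rd, 34, 14), (Zephyr, Zed, hr, 34, 14)}
Projecting to cname, pid: {(Ned, 13), (Pat, 13), (Wes, 14), (Xia, 14), (Zed, 14)}

{(Ned, 13), (Pat, 13), (Wes, 14), (Xia, 14), (Zed, 14)}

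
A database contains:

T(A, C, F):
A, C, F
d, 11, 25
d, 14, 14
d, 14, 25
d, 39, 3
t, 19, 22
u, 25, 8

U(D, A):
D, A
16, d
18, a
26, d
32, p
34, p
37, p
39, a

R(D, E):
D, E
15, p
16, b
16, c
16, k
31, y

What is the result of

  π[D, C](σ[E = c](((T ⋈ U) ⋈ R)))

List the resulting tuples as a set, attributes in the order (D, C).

{(16, 11), (16, 14), (16, 39)}

Joining T and U on A yields {(d, 11, 25, 16), (d, 11, 25, 26), (d, 14, 14, 16), (d, 14, 14, 26), (d, 14, 25, 16), (d, 14, 25, 26), (d, 39, 3, 16), (d, 39, 3, 26)}.
Joining (T ⋈ U) and R on D yields {(d, 11, 25, 16, b), (d, 11, 25, 16, c), (d, 11, 25, 16, k), (d, 14, 14, 16, b), (d, 14, 14, 16, c), (d, 14, 14, 16, k), (d, 14, 25, 16, b), (d, 14, 25, 16, c), (d, 14, 25, 16, k), (d, 39, 3, 16, b), (d, 39, 3, 16, c), (d, 39, 3, 16, k)}.
Apply σ_{E = c}; surviving tuples: {(d, 11, 25, 16, c), (d, 14, 14, 16, c), (d, 14, 25, 16, c), (d, 39, 3, 16, c)}
π_{D, C} gives {(16, 11), (16, 14), (16, 39)} (1 duplicate(s) eliminated).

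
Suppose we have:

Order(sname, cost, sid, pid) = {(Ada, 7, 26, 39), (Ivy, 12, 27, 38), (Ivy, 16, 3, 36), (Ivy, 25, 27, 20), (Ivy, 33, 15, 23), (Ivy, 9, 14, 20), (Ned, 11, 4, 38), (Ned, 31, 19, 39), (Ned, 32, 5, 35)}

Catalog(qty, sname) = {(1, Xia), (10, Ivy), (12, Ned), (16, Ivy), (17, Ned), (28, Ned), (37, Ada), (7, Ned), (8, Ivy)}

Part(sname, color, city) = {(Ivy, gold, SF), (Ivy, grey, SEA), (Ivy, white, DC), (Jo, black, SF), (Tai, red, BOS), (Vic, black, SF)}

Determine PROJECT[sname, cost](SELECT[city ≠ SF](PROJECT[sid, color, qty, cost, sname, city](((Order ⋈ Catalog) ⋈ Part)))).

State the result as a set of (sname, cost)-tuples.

{(Ivy, 12), (Ivy, 16), (Ivy, 25), (Ivy, 33), (Ivy, 9)}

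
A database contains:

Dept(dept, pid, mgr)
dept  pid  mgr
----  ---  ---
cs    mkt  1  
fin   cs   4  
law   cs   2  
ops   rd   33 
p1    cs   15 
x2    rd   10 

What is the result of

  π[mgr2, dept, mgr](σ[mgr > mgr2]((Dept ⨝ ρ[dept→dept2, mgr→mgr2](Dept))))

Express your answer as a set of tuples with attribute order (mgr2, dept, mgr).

{(10, ops, 33), (2, fin, 4), (2, p1, 15), (4, p1, 15)}

ρ[dept→dept2, mgr→mgr2]: schema becomes (dept2, pid, mgr2); tuples unchanged.
Joining Dept and ρ[dept→dept2, mgr→mgr2](Dept) on pid yields {(cs, mkt, 1, cs, 1), (fin, cs, 4, fin, 4), (fin, cs, 4, law, 2), (fin, cs, 4, p1, 15), (law, cs, 2, fin, 4), (law, cs, 2, law, 2), (law, cs, 2, p1, 15), (ops, rd, 33, ops, 33), (ops, rd, 33, x2, 10), (p1, cs, 15, fin, 4), (p1, cs, 15, law, 2), (p1, cs, 15, p1, 15), (x2, rd, 10, ops, 33), (x2, rd, 10, x2, 10)}.
σ[mgr > mgr2]: keep tuples satisfying mgr > mgr2 → {(fin, cs, 4, law, 2), (ops, rd, 33, x2, 10), (p1, cs, 15, fin, 4), (p1, cs, 15, law, 2)}
Keep only column(s) mgr2, dept, mgr: {(10, ops, 33), (2, fin, 4), (2, p1, 15), (4, p1, 15)}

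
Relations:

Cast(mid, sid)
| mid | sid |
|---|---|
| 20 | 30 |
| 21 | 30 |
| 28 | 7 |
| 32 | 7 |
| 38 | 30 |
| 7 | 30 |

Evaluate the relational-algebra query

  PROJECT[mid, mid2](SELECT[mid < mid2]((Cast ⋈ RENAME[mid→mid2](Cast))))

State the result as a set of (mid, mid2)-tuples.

{(20, 21), (20, 38), (21, 38), (28, 32), (7, 20), (7, 21), (7, 38)}

ρ[mid→mid2]: schema becomes (mid2, sid); tuples unchanged.
Joining Cast and RENAME[mid→mid2](Cast) on sid yields {(20, 30, 20), (20, 30, 21), (20, 30, 38), (20, 30, 7), (21, 30, 20), (21, 30, 21), (21, 30, 38), (21, 30, 7), (28, 7, 28), (28, 7, 32), (32, 7, 28), (32, 7, 32), (38, 30, 20), (38, 30, 21), (38, 30, 38), (38, 30, 7), (7, 30, 20), (7, 30, 21), (7, 30, 38), (7, 30, 7)}.
Apply σ_{mid < mid2}; surviving tuples: {(20, 30, 21), (20, 30, 38), (21, 30, 38), (28, 7, 32), (7, 30, 20), (7, 30, 21), (7, 30, 38)}
Projecting to mid, mid2: {(20, 21), (20, 38), (21, 38), (28, 32), (7, 20), (7, 21), (7, 38)}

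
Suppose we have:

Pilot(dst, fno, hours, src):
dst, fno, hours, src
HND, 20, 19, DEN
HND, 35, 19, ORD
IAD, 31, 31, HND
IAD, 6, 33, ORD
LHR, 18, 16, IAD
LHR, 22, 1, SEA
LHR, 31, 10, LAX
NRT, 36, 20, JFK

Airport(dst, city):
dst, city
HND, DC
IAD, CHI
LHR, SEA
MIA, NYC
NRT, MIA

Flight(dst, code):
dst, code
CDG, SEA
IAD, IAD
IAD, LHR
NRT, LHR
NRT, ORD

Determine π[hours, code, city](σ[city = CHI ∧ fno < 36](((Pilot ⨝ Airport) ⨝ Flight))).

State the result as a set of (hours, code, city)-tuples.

Pilot ⋈ Airport (natural join on dst): {(HND, 20, 19, DEN, DC), (HND, 35, 19, ORD, DC), (IAD, 31, 31, HND, CHI), (IAD, 6, 33, ORD, CHI), (LHR, 18, 16, IAD, SEA), (LHR, 22, 1, SEA, SEA), (LHR, 31, 10, LAX, SEA), (NRT, 36, 20, JFK, MIA)}
(Pilot ⨝ Airport) ⋈ Flight (natural join on dst): {(IAD, 31, 31, HND, CHI, IAD), (IAD, 31, 31, HND, CHI, LHR), (IAD, 6, 33, ORD, CHI, IAD), (IAD, 6, 33, ORD, CHI, LHR), (NRT, 36, 20, JFK, MIA, LHR), (NRT, 36, 20, JFK, MIA, ORD)}
Apply σ_{city = CHI ∧ fno < 36}; surviving tuples: {(IAD, 31, 31, HND, CHI, IAD), (IAD, 31, 31, HND, CHI, LHR), (IAD, 6, 33, ORD, CHI, IAD), (IAD, 6, 33, ORD, CHI, LHR)}
Projecting to hours, code, city: {(31, IAD, CHI), (31, LHR, CHI), (33, IAD, CHI), (33, LHR, CHI)}

{(31, IAD, CHI), (31, LHR, CHI), (33, IAD, CHI), (33, LHR, CHI)}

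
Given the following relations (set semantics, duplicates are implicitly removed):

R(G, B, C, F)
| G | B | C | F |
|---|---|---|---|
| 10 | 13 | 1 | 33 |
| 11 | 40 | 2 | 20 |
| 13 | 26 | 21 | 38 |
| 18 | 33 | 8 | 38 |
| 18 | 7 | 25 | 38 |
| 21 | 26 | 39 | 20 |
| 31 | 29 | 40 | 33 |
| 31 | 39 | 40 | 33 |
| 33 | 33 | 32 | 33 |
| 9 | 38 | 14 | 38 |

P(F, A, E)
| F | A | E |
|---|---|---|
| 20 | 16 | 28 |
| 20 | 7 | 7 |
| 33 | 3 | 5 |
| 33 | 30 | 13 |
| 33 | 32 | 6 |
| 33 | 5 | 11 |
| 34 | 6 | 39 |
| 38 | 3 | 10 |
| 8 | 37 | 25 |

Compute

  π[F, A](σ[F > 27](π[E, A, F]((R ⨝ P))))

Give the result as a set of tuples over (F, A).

Natural join on F: {(10, 13, 1, 33, 3, 5), (10, 13, 1, 33, 30, 13), (10, 13, 1, 33, 32, 6), (10, 13, 1, 33, 5, 11), (11, 40, 2, 20, 16, 28), (11, 40, 2, 20, 7, 7), (13, 26, 21, 38, 3, 10), (18, 33, 8, 38, 3, 10), (18, 7, 25, 38, 3, 10), (21, 26, 39, 20, 16, 28), (21, 26, 39, 20, 7, 7), (31, 29, 40, 33, 3, 5), (31, 29, 40, 33, 30, 13), (31, 29, 40, 33, 32, 6), (31, 29, 40, 33, 5, 11), (31, 39, 40, 33, 3, 5), (31, 39, 40, 33, 30, 13), (31, 39, 40, 33, 32, 6), (31, 39, 40, 33, 5, 11), (33, 33, 32, 33, 3, 5), (33, 33, 32, 33, 30, 13), (33, 33, 32, 33, 32, 6), (33, 33, 32, 33, 5, 11), (9, 38, 14, 38, 3, 10)}
π[E, A, F]: project onto (E, A, F) (17 duplicate(s) eliminated) → {(10, 3, 38), (11, 5, 33), (13, 30, 33), (28, 16, 20), (5, 3, 33), (6, 32, 33), (7, 7, 20)}
Selection F > 27: {(10, 3, 38), (11, 5, 33), (13, 30, 33), (5, 3, 33), (6, 32, 33)}
π[F, A]: project onto (F, A) → {(33, 3), (33, 30), (33, 32), (33, 5), (38, 3)}

{(33, 3), (33, 30), (33, 32), (33, 5), (38, 3)}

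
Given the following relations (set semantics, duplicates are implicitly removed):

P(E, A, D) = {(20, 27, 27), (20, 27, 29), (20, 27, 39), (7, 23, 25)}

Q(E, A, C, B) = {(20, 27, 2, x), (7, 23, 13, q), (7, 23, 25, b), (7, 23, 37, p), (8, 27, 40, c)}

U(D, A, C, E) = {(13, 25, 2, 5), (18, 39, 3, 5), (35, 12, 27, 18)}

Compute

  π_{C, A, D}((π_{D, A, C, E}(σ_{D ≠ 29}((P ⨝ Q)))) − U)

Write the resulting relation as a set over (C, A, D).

{(13, 23, 25), (2, 27, 27), (2, 27, 39), (25, 23, 25), (37, 23, 25)}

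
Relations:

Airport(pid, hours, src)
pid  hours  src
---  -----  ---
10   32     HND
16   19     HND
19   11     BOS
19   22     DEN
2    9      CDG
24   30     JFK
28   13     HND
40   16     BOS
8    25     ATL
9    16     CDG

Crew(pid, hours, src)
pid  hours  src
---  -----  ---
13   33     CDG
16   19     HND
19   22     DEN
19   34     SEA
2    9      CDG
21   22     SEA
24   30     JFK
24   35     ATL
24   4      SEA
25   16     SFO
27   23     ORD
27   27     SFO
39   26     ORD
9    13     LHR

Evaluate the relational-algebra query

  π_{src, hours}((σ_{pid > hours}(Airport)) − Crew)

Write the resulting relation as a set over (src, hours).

{(BOS, 11), (BOS, 16), (HND, 13)}

Filtering on pid > hours leaves {(19, 11, BOS), (28, 13, HND), (40, 16, BOS)}.
Difference: {(19, 11, BOS), (28, 13, HND), (40, 16, BOS)} with {(13, 33, CDG), (16, 19, HND), (19, 22, DEN), (19, 34, SEA), (2, 9, CDG), (21, 22, SEA), (24, 30, JFK), (24, 35, ATL), (24, 4, SEA), (25, 16, SFO), (27, 23, ORD), (27, 27, SFO), (39, 26, ORD), (9, 13, LHR)} → {(19, 11, BOS), (28, 13, HND), (40, 16, BOS)}
Keep only column(s) src, hours: {(BOS, 11), (BOS, 16), (HND, 13)}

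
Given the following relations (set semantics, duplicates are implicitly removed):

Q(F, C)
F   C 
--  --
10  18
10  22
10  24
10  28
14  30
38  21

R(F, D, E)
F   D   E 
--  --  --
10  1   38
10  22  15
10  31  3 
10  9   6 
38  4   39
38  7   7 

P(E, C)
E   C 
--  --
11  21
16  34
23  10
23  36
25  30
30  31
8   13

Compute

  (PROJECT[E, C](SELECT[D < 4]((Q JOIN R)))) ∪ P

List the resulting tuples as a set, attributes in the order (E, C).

{(11, 21), (16, 34), (23, 10), (23, 36), (25, 30), (30, 31), (38, 18), (38, 22), (38, 24), (38, 28), (8, 13)}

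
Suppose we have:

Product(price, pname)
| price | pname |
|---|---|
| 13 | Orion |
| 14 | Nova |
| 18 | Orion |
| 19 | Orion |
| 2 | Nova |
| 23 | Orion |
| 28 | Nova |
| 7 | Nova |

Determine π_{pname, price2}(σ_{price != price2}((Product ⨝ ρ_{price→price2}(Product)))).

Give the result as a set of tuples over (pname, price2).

ρ[price→price2]: schema becomes (price2, pname); tuples unchanged.
Product ⋈ ρ_{price→price2}(Product) (natural join on pname): {(13, Orion, 13), (13, Orion, 18), (13, Orion, 19), (13, Orion, 23), (14, Nova, 14), (14, Nova, 2), (14, Nova, 28), (14, Nova, 7), (18, Orion, 13), (18, Orion, 18), (18, Orion, 19), (18, Orion, 23), (19, Orion, 13), (19, Orion, 18), (19, Orion, 19), (19, Orion, 23), (2, Nova, 14), (2, Nova, 2), (2, Nova, 28), (2, Nova, 7), (23, Orion, 13), (23, Orion, 18), (23, Orion, 19), (23, Orion, 23), (28, Nova, 14), (28, Nova, 2), (28, Nova, 28), (28, Nova, 7), (7, Nova, 14), (7, Nova, 2), (7, Nova, 28), (7, Nova, 7)}
Filtering on price != price2 leaves {(13, Orion, 18), (13, Orion, 19), (13, Orion, 23), (14, Nova, 2), (14, Nova, 28), (14, Nova, 7), (18, Orion, 13), (18, Orion, 19), (18, Orion, 23), (19, Orion, 13), (19, Orion, 18), (19, Orion, 23), (2, Nova, 14), (2, Nova, 28), (2, Nova, 7), (23, Orion, 13), (23, Orion, 18), (23, Orion, 19), (28, Nova, 14), (28, Nova, 2), (28, Nova, 7), (7, Nova, 14), (7, Nova, 2), (7, Nova, 28)}.
π[pname, price2]: project onto (pname, price2) (16 duplicate(s) eliminated) → {(Nova, 14), (Nova, 2), (Nova, 28), (Nova, 7), (Orion, 13), (Orion, 18), (Orion, 19), (Orion, 23)}

{(Nova, 14), (Nova, 2), (Nova, 28), (Nova, 7), (Orion, 13), (Orion, 18), (Orion, 19), (Orion, 23)}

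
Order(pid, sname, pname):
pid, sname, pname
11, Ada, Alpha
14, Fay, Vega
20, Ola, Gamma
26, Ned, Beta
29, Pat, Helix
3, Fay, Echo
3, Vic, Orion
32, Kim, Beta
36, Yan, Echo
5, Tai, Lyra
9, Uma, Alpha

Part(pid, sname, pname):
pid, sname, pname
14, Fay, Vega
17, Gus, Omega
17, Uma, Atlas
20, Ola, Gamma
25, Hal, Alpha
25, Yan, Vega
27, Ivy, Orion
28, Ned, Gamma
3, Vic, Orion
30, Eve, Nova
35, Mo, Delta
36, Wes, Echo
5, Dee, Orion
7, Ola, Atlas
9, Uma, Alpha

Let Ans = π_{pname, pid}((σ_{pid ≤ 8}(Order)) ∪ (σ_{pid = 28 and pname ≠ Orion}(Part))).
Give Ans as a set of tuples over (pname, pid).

Apply σ_{pid ≤ 8}; surviving tuples: {(3, Fay, Echo), (3, Vic, Orion), (5, Tai, Lyra)}
Apply σ_{pid = 28 and pname ≠ Orion}; surviving tuples: {(28, Ned, Gamma)}
Taking the union: {(28, Ned, Gamma), (3, Fay, Echo), (3, Vic, Orion), (5, Tai, Lyra)}
Projecting to pname, pid: {(Echo, 3), (Gamma, 28), (Lyra, 5), (Orion, 3)}

{(Echo, 3), (Gamma, 28), (Lyra, 5), (Orion, 3)}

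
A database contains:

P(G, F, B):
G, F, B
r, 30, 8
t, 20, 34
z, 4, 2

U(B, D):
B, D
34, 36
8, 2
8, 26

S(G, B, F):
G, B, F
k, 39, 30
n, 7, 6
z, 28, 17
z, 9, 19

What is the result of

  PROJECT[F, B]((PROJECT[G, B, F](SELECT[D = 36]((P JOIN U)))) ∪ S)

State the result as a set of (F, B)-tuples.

Natural join on B: {(r, 30, 8, 2), (r, 30, 8, 26), (t, 20, 34, 36)}
Filtering on D = 36 leaves {(t, 20, 34, 36)}.
π_{G, B, F} gives {(t, 34, 20)}.
Set union of the two operands is {(k, 39, 30), (n, 7, 6), (t, 34, 20), (z, 28, 17), (z, 9, 19)}.
π_{F, B} gives {(17, 28), (19, 9), (20, 34), (30, 39), (6, 7)}.

{(17, 28), (19, 9), (20, 34), (30, 39), (6, 7)}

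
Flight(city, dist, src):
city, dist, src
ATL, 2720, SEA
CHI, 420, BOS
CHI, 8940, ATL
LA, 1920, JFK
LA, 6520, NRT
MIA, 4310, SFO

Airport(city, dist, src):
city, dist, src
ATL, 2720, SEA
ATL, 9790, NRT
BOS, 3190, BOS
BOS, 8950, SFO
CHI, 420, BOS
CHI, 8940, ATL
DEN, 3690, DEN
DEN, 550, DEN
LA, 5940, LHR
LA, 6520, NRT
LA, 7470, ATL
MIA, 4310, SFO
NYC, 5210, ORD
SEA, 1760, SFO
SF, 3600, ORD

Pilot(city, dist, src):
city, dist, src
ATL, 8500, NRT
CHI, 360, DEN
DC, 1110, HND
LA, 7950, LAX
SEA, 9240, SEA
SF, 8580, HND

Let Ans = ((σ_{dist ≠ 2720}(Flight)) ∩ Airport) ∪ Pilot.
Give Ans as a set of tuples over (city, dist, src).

Apply σ_{dist ≠ 2720}; surviving tuples: {(CHI, 420, BOS), (CHI, 8940, ATL), (LA, 1920, JFK), (LA, 6520, NRT), (MIA, 4310, SFO)}
Intersection: {(CHI, 420, BOS), (CHI, 8940, ATL), (LA, 1920, JFK), (LA, 6520, NRT), (MIA, 4310, SFO)} with {(ATL, 2720, SEA), (ATL, 9790, NRT), (BOS, 3190, BOS), (BOS, 8950, SFO), (CHI, 420, BOS), (CHI, 8940, ATL), (DEN, 3690, DEN), (DEN, 550, DEN), (LA, 5940, LHR), (LA, 6520, NRT), (LA, 7470, ATL), (MIA, 4310, SFO), (NYC, 5210, ORD), (SEA, 1760, SFO), (SF, 3600, ORD)} → {(CHI, 420, BOS), (CHI, 8940, ATL), (LA, 6520, NRT), (MIA, 4310, SFO)}
Union: {(CHI, 420, BOS), (CHI, 8940, ATL), (LA, 6520, NRT), (MIA, 4310, SFO)} with {(ATL, 8500, NRT), (CHI, 360, DEN), (DC, 1110, HND), (LA, 7950, LAX), (SEA, 9240, SEA), (SF, 8580, HND)} → {(ATL, 8500, NRT), (CHI, 360, DEN), (CHI, 420, BOS), (CHI, 8940, ATL), (DC, 1110, HND), (LA, 6520, NRT), (LA, 7950, LAX), (MIA, 4310, SFO), (SEA, 9240, SEA), (SF, 8580, HND)}

{(ATL, 8500, NRT), (CHI, 360, DEN), (CHI, 420, BOS), (CHI, 8940, ATL), (DC, 1110, HND), (LA, 6520, NRT), (LA, 7950, LAX), (MIA, 4310, SFO), (SEA, 9240, SEA), (SF, 8580, HND)}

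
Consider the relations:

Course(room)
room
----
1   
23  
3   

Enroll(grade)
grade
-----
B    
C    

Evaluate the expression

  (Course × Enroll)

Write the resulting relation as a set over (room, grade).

{(1, B), (1, C), (23, B), (23, C), (3, B), (3, C)}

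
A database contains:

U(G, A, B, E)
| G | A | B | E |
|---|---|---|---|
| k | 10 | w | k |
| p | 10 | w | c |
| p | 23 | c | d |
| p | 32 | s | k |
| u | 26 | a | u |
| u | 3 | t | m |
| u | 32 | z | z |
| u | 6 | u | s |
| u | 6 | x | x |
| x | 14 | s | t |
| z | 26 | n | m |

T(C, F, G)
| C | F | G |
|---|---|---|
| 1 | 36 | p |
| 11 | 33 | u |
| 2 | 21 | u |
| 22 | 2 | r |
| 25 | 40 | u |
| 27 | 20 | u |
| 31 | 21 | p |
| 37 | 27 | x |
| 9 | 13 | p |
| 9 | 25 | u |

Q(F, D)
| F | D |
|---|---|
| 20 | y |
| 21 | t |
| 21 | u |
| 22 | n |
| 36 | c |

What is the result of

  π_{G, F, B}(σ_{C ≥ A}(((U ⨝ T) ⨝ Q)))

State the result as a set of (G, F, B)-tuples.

U ⋈ T (natural join on G): {(p, 10, w, c, 1, 36), (p, 10, w, c, 31, 21), (p, 10, w, c, 9, 13), (p, 23, c, d, 1, 36), (p, 23, c, d, 31, 21), (p, 23, c, d, 9, 13), (p, 32, s, k, 1, 36), (p, 32, s, k, 31, 21), (p, 32, s, k, 9, 13), (u, 26, a, u, 11, 33), (u, 26, a, u, 2, 21), (u, 26, a, u, 25, 40), (u, 26, a, u, 27, 20), (u, 26, a, u, 9, 25), (u, 3, t, m, 11, 33), (u, 3, t, m, 2, 21), (u, 3, t, m, 25, 40), (u, 3, t, m, 27, 20), (u, 3, t, m, 9, 25), (u, 32, z, z, 11, 33), (u, 32, z, z, 2, 21), (u, 32, z, z, 25, 40), (u, 32, z, z, 27, 20), (u, 32, z, z, 9, 25), (u, 6, u, s, 11, 33), (u, 6, u, s, 2, 21), (u, 6, u, s, 25, 40), (u, 6, u, s, 27, 20), (u, 6, u, s, 9, 25), (u, 6, x, x, 11, 33), (u, 6, x, x, 2, 21), (u, 6, x, x, 25, 40), (u, 6, x, x, 27, 20), (u, 6, x, x, 9, 25), (x, 14, s, t, 37, 27)}
(U ⨝ T) ⋈ Q (natural join on F): {(p, 10, w, c, 1, 36, c), (p, 10, w, c, 31, 21, t), (p, 10, w, c, 31, 21, u), (p, 23, c, d, 1, 36, c), (p, 23, c, d, 31, 21, t), (p, 23, c, d, 31, 21, u), (p, 32, s, k, 1, 36, c), (p, 32, s, k, 31, 21, t), (p, 32, s, k, 31, 21, u), (u, 26, a, u, 2, 21, t), (u, 26, a, u, 2, 21, u), (u, 26, a, u, 27, 20, y), (u, 3, t, m, 2, 21, t), (u, 3, t, m, 2, 21, u), (u, 3, t, m, 27, 20, y), (u, 32, z, z, 2, 21, t), (u, 32, z, z, 2, 21, u), (u, 32, z, z, 27, 20, y), (u, 6, u, s, 2, 21, t), (u, 6, u, s, 2, 21, u), (u, 6, u, s, 27, 20, y), (u, 6, x, x, 2, 21, t), (u, 6, x, x, 2, 21, u), (u, 6, x, x, 27, 20, y)}
Apply σ_{C ≥ A}; surviving tuples: {(p, 10, w, c, 31, 21, t), (p, 10, w, c, 31, 21, u), (p, 23, c, d, 31, 21, t), (p, 23, c, d, 31, 21, u), (u, 26, a, u, 27, 20, y), (u, 3, t, m, 27, 20, y), (u, 6, u, s, 27, 20, y), (u, 6, x, x, 27, 20, y)}
Keep only column(s) G, F, B (2 duplicate(s) eliminated): {(p, 21, c), (p, 21, w), (u, 20, a), (u, 20, t), (u, 20, u), (u, 20, x)}

{(p, 21, c), (p, 21, w), (u, 20, a), (u, 20, t), (u, 20, u), (u, 20, x)}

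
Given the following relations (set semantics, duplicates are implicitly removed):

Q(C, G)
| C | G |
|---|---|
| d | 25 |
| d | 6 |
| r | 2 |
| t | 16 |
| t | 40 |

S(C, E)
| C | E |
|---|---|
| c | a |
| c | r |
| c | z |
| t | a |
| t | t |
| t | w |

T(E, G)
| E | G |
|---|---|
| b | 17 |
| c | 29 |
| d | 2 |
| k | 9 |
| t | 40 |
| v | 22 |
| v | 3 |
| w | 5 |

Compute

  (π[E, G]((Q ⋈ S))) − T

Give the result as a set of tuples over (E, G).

{(a, 16), (a, 40), (t, 16), (w, 16), (w, 40)}

Q ⋈ S (natural join on C): {(t, 16, a), (t, 16, t), (t, 16, w), (t, 40, a), (t, 40, t), (t, 40, w)}
Keep only column(s) E, G: {(a, 16), (a, 40), (t, 16), (t, 40), (w, 16), (w, 40)}
Set difference of the two operands is {(a, 16), (a, 40), (t, 16), (w, 16), (w, 40)}.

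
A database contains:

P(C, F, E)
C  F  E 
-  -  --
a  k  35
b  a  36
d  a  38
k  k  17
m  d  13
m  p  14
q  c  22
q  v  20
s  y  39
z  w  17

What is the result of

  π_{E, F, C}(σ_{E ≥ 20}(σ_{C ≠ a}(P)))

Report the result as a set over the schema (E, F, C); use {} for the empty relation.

Selection C ≠ a: {(b, a, 36), (d, a, 38), (k, k, 17), (m, d, 13), (m, p, 14), (q, c, 22), (q, v, 20), (s, y, 39), (z, w, 17)}
Selection E ≥ 20: {(b, a, 36), (d, a, 38), (q, c, 22), (q, v, 20), (s, y, 39)}
π_{E, F, C} gives {(20, v, q), (22, c, q), (36, a, b), (38, a, d), (39, y, s)}.

{(20, v, q), (22, c, q), (36, a, b), (38, a, d), (39, y, s)}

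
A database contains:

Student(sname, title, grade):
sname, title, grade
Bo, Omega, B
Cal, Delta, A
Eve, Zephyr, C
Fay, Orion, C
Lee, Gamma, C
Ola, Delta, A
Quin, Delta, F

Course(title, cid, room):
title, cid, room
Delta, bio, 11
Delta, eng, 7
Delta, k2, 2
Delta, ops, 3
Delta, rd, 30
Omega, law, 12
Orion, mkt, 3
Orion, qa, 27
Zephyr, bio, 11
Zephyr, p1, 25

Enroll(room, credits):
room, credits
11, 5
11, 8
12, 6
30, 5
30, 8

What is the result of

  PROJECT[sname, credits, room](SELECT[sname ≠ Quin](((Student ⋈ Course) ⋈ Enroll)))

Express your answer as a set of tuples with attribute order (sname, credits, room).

{(Bo, 6, 12), (Cal, 5, 11), (Cal, 5, 30), (Cal, 8, 11), (Cal, 8, 30), (Eve, 5, 11), (Eve, 8, 11), (Ola, 5, 11), (Ola, 5, 30), (Ola, 8, 11), (Ola, 8, 30)}

Student ⋈ Course (natural join on title): {(Bo, Omega, B, law, 12), (Cal, Delta, A, bio, 11), (Cal, Delta, A, eng, 7), (Cal, Delta, A, k2, 2), (Cal, Delta, A, ops, 3), (Cal, Delta, A, rd, 30), (Eve, Zephyr, C, bio, 11), (Eve, Zephyr, C, p1, 25), (Fay, Orion, C, mkt, 3), (Fay, Orion, C, qa, 27), (Ola, Delta, A, bio, 11), (Ola, Delta, A, eng, 7), (Ola, Delta, A, k2, 2), (Ola, Delta, A, ops, 3), (Ola, Delta, A, rd, 30), (Quin, Delta, F, bio, 11), (Quin, Delta, F, eng, 7), (Quin, Delta, F, k2, 2), (Quin, Delta, F, ops, 3), (Quin, Delta, F, rd, 30)}
(Student ⋈ Course) ⋈ Enroll (natural join on room): {(Bo, Omega, B, law, 12, 6), (Cal, Delta, A, bio, 11, 5), (Cal, Delta, A, bio, 11, 8), (Cal, Delta, A, rd, 30, 5), (Cal, Delta, A, rd, 30, 8), (Eve, Zephyr, C, bio, 11, 5), (Eve, Zephyr, C, bio, 11, 8), (Ola, Delta, A, bio, 11, 5), (Ola, Delta, A, bio, 11, 8), (Ola, Delta, A, rd, 30, 5), (Ola, Delta, A, rd, 30, 8), (Quin, Delta, F, bio, 11, 5), (Quin, Delta, F, bio, 11, 8), (Quin, Delta, F, rd, 30, 5), (Quin, Delta, F, rd, 30, 8)}
Apply σ_{sname ≠ Quin}; surviving tuples: {(Bo, Omega, B, law, 12, 6), (Cal, Delta, A, bio, 11, 5), (Cal, Delta, A, bio, 11, 8), (Cal, Delta, A, rd, 30, 5), (Cal, Delta, A, rd, 30, 8), (Eve, Zephyr, C, bio, 11, 5), (Eve, Zephyr, C, bio, 11, 8), (Ola, Delta, A, bio, 11, 5), (Ola, Delta, A, bio, 11, 8), (Ola, Delta, A, rd, 30, 5), (Ola, Delta, A, rd, 30, 8)}
π_{sname, credits, room} gives {(Bo, 6, 12), (Cal, 5, 11), (Cal, 5, 30), (Cal, 8, 11), (Cal, 8, 30), (Eve, 5, 11), (Eve, 8, 11), (Ola, 5, 11), (Ola, 5, 30), (Ola, 8, 11), (Ola, 8, 30)}.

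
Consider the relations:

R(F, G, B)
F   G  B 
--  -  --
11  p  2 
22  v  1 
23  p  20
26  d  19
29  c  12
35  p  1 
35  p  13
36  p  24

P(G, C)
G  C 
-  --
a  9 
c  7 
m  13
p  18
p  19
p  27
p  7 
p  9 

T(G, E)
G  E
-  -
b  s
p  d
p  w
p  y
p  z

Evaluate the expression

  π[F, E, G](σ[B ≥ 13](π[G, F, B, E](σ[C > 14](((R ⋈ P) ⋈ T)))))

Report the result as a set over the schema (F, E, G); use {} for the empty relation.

{(23, d, p), (23, w, p), (23, y, p), (23, z, p), (35, d, p), (35, w, p), (35, y, p), (35, z, p), (36, d, p), (36, w, p), (36, y, p), (36, z, p)}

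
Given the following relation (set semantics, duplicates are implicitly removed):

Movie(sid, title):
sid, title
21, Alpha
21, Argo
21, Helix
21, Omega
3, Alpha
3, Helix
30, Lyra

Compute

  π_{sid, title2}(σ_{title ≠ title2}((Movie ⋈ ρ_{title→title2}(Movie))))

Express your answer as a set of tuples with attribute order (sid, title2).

{(21, Alpha), (21, Argo), (21, Helix), (21, Omega), (3, Alpha), (3, Helix)}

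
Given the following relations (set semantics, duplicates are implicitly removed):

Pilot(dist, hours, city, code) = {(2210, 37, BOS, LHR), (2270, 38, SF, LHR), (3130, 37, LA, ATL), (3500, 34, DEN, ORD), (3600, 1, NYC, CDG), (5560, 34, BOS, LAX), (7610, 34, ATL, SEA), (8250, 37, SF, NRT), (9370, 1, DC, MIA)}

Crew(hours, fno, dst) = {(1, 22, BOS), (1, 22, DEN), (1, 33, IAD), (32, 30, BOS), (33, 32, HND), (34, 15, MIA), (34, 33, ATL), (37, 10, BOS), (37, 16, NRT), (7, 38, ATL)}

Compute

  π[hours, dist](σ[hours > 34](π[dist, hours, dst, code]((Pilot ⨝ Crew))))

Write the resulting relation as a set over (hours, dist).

{(37, 2210), (37, 3130), (37, 8250)}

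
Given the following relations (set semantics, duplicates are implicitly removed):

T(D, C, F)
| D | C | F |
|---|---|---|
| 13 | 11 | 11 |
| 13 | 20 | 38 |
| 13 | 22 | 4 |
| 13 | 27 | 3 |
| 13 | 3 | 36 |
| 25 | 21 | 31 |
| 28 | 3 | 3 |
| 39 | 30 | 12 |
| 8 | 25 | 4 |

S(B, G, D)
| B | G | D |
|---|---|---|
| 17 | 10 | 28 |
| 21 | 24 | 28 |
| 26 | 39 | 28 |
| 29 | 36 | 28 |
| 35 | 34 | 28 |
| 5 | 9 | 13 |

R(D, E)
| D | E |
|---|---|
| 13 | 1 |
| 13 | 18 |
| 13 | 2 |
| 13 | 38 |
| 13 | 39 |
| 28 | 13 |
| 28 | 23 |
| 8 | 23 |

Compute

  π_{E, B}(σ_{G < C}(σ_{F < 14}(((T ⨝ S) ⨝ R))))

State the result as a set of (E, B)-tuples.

{(1, 5), (18, 5), (2, 5), (38, 5), (39, 5)}

Natural join on D: {(13, 11, 11, 5, 9), (13, 20, 38, 5, 9), (13, 22, 4, 5, 9), (13, 27, 3, 5, 9), (13, 3, 36, 5, 9), (28, 3, 3, 17, 10), (28, 3, 3, 21, 24), (28, 3, 3, 26, 39), (28, 3, 3, 29, 36), (28, 3, 3, 35, 34)}
Natural join on D: {(13, 11, 11, 5, 9, 1), (13, 11, 11, 5, 9, 18), (13, 11, 11, 5, 9, 2), (13, 11, 11, 5, 9, 38), (13, 11, 11, 5, 9, 39), (13, 20, 38, 5, 9, 1), (13, 20, 38, 5, 9, 18), (13, 20, 38, 5, 9, 2), (13, 20, 38, 5, 9, 38), (13, 20, 38, 5, 9, 39), (13, 22, 4, 5, 9, 1), (13, 22, 4, 5, 9, 18), (13, 22, 4, 5, 9, 2), (13, 22, 4, 5, 9, 38), (13, 22, 4, 5, 9, 39), (13, 27, 3, 5, 9, 1), (13, 27, 3, 5, 9, 18), (13, 27, 3, 5, 9, 2), (13, 27, 3, 5, 9, 38), (13, 27, 3, 5, 9, 39), (13, 3, 36, 5, 9, 1), (13, 3, 36, 5, 9, 18), (13, 3, 36, 5, 9, 2), (13, 3, 36, 5, 9, 38), (13, 3, 36, 5, 9, 39), (28, 3, 3, 17, 10, 13), (28, 3, 3, 17, 10, 23), (28, 3, 3, 21, 24, 13), (28, 3, 3, 21, 24, 23), (28, 3, 3, 26, 39, 13), (28, 3, 3, 26, 39, 23), (28, 3, 3, 29, 36, 13), (28, 3, 3, 29, 36, 23), (28, 3, 3, 35, 34, 13), (28, 3, 3, 35, 34, 23)}
Apply σ_{F < 14}; surviving tuples: {(13, 11, 11, 5, 9, 1), (13, 11, 11, 5, 9, 18), (13, 11, 11, 5, 9, 2), (13, 11, 11, 5, 9, 38), (13, 11, 11, 5, 9, 39), (13, 22, 4, 5, 9, 1), (13, 22, 4, 5, 9, 18), (13, 22, 4, 5, 9, 2), (13, 22, 4, 5, 9, 38), (13, 22, 4, 5, 9, 39), (13, 27, 3, 5, 9, 1), (13, 27, 3, 5, 9, 18), (13, 27, 3, 5, 9, 2), (13, 27, 3, 5, 9, 38), (13, 27, 3, 5, 9, 39), (28, 3, 3, 17, 10, 13), (28, 3, 3, 17, 10, 23), (28, 3, 3, 21, 24, 13), (28, 3, 3, 21, 24, 23), (28, 3, 3, 26, 39, 13), (28, 3, 3, 26, 39, 23), (28, 3, 3, 29, 36, 13), (28, 3, 3, 29, 36, 23), (28, 3, 3, 35, 34, 13), (28, 3, 3, 35, 34, 23)}
Apply σ_{G < C}; surviving tuples: {(13, 11, 11, 5, 9, 1), (13, 11, 11, 5, 9, 18), (13, 11, 11, 5, 9, 2), (13, 11, 11, 5, 9, 38), (13, 11, 11, 5, 9, 39), (13, 22, 4, 5, 9, 1), (13, 22, 4, 5, 9, 18), (13, 22, 4, 5, 9, 2), (13, 22, 4, 5, 9, 38), (13, 22, 4, 5, 9, 39), (13, 27, 3, 5, 9, 1), (13, 27, 3, 5, 9, 18), (13, 27, 3, 5, 9, 2), (13, 27, 3, 5, 9, 38), (13, 27, 3, 5, 9, 39)}
Projecting to E, B (10 duplicate(s) eliminated): {(1, 5), (18, 5), (2, 5), (38, 5), (39, 5)}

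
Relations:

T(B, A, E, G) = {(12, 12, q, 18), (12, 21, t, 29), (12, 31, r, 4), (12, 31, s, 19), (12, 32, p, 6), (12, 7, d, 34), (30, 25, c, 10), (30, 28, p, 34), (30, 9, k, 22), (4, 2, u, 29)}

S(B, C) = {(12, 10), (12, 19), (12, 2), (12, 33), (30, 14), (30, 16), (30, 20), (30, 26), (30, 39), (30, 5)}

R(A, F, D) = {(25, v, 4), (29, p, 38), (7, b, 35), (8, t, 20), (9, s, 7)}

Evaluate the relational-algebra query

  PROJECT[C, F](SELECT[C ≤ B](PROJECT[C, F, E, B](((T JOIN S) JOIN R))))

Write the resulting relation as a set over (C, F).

{(10, b), (14, s), (14, v), (16, s), (16, v), (2, b), (20, s), (20, v), (26, s), (26, v), (5, s), (5, v)}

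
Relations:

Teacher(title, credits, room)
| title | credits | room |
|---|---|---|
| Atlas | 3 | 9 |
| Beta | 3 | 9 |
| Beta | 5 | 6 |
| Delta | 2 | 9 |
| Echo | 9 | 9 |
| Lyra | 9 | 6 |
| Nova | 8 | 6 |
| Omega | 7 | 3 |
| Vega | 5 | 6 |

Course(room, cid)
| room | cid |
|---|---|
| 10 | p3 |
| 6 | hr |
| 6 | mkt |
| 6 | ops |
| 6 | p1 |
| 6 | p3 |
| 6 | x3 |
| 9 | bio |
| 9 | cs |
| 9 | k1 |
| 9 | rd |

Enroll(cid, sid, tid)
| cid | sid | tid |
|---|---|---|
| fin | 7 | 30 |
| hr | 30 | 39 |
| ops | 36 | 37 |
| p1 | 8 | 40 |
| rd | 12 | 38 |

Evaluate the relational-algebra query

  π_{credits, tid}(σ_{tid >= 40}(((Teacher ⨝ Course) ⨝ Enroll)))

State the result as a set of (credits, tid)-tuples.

Joining Teacher and Course on room yields {(Atlas, 3, 9, bio), (Atlas, 3, 9, cs), (Atlas, 3, 9, k1), (Atlas, 3, 9, rd), (Beta, 3, 9, bio), (Beta, 3, 9, cs), (Beta, 3, 9, k1), (Beta, 3, 9, rd), (Beta, 5, 6, hr), (Beta, 5, 6, mkt), (Beta, 5, 6, ops), (Beta, 5, 6, p1), (Beta, 5, 6, p3), (Beta, 5, 6, x3), (Delta, 2, 9, bio), (Delta, 2, 9, cs), (Delta, 2, 9, k1), (Delta, 2, 9, rd), (Echo, 9, 9, bio), (Echo, 9, 9, cs), (Echo, 9, 9, k1), (Echo, 9, 9, rd), (Lyra, 9, 6, hr), (Lyra, 9, 6, mkt), (Lyra, 9, 6, ops), (Lyra, 9, 6, p1), (Lyra, 9, 6, p3), (Lyra, 9, 6, x3), (Nova, 8, 6, hr), (Nova, 8, 6, mkt), (Nova, 8, 6, ops), (Nova, 8, 6, p1), (Nova, 8, 6, p3), (Nova, 8, 6, x3), (Vega, 5, 6, hr), (Vega, 5, 6, mkt), (Vega, 5, 6, ops), (Vega, 5, 6, p1), (Vega, 5, 6, p3), (Vega, 5, 6, x3)}.
Joining (Teacher ⨝ Course) and Enroll on cid yields {(Atlas, 3, 9, rd, 12, 38), (Beta, 3, 9, rd, 12, 38), (Beta, 5, 6, hr, 30, 39), (Beta, 5, 6, ops, 36, 37), (Beta, 5, 6, p1, 8, 40), (Delta, 2, 9, rd, 12, 38), (Echo, 9, 9, rd, 12, 38), (Lyra, 9, 6, hr, 30, 39), (Lyra, 9, 6, ops, 36, 37), (Lyra, 9, 6, p1, 8, 40), (Nova, 8, 6, hr, 30, 39), (Nova, 8, 6, ops, 36, 37), (Nova, 8, 6, p1, 8, 40), (Vega, 5, 6, hr, 30, 39), (Vega, 5, 6, ops, 36, 37), (Vega, 5, 6, p1, 8, 40)}.
Filtering on tid >= 40 leaves {(Beta, 5, 6, p1, 8, 40), (Lyra, 9, 6, p1, 8, 40), (Nova, 8, 6, p1, 8, 40), (Vega, 5, 6, p1, 8, 40)}.
π[credits, tid]: project onto (credits, tid) (1 duplicate(s) eliminated) → {(5, 40), (8, 40), (9, 40)}

{(5, 40), (8, 40), (9, 40)}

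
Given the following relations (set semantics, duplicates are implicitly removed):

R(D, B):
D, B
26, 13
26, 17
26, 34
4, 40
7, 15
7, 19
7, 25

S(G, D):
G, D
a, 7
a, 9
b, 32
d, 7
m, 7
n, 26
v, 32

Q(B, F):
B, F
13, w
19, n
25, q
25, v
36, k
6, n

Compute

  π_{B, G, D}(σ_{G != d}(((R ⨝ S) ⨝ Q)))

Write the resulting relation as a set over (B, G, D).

{(13, n, 26), (19, a, 7), (19, m, 7), (25, a, 7), (25, m, 7)}

Natural join on D: {(26, 13, n), (26, 17, n), (26, 34, n), (7, 15, a), (7, 15, d), (7, 15, m), (7, 19, a), (7, 19, d), (7, 19, m), (7, 25, a), (7, 25, d), (7, 25, m)}
Natural join on B: {(26, 13, n, w), (7, 19, a, n), (7, 19, d, n), (7, 19, m, n), (7, 25, a, q), (7, 25, a, v), (7, 25, d, q), (7, 25, d, v), (7, 25, m, q), (7, 25, m, v)}
σ[G != d]: keep tuples satisfying G != d → {(26, 13, n, w), (7, 19, a, n), (7, 19, m, n), (7, 25, a, q), (7, 25, a, v), (7, 25, m, q), (7, 25, m, v)}
Keep only column(s) B, G, D (2 duplicate(s) eliminated): {(13, n, 26), (19, a, 7), (19, m, 7), (25, a, 7), (25, m, 7)}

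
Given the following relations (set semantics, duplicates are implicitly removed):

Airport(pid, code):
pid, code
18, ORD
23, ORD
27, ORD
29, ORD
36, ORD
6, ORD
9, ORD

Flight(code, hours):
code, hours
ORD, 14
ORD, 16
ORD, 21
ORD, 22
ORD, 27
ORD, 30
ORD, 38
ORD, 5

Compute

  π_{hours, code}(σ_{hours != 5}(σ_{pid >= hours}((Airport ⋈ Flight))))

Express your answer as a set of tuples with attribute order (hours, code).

{(14, ORD), (16, ORD), (21, ORD), (22, ORD), (27, ORD), (30, ORD)}

Natural join on code: {(18, ORD, 14), (18, ORD, 16), (18, ORD, 21), (18, ORD, 22), (18, ORD, 27), (18, ORD, 30), (18, ORD, 38), (18, ORD, 5), (23, ORD, 14), (23, ORD, 16), (23, ORD, 21), (23, ORD, 22), (23, ORD, 27), (23, ORD, 30), (23, ORD, 38), (23, ORD, 5), (27, ORD, 14), (27, ORD, 16), (27, ORD, 21), (27, ORD, 22), (27, ORD, 27), (27, ORD, 30), (27, ORD, 38), (27, ORD, 5), (29, ORD, 14), (29, ORD, 16), (29, ORD, 21), (29, ORD, 22), (29, ORD, 27), (29, ORD, 30), (29, ORD, 38), (29, ORD, 5), (36, ORD, 14), (36, ORD, 16), (36, ORD, 21), (36, ORD, 22), (36, ORD, 27), (36, ORD, 30), (36, ORD, 38), (36, ORD, 5), (6, ORD, 14), (6, ORD, 16), (6, ORD, 21), (6, ORD, 22), (6, ORD, 27), (6, ORD, 30), (6, ORD, 38), (6, ORD, 5), (9, ORD, 14), (9, ORD, 16), (9, ORD, 21), (9, ORD, 22), (9, ORD, 27), (9, ORD, 30), (9, ORD, 38), (9, ORD, 5)}
Apply σ_{pid >= hours}; surviving tuples: {(18, ORD, 14), (18, ORD, 16), (18, ORD, 5), (23, ORD, 14), (23, ORD, 16), (23, ORD, 21), (23, ORD, 22), (23, ORD, 5), (27, ORD, 14), (27, ORD, 16), (27, ORD, 21), (27, ORD, 22), (27, ORD, 27), (27, ORD, 5), (29, ORD, 14), (29, ORD, 16), (29, ORD, 21), (29, ORD, 22), (29, ORD, 27), (29, ORD, 5), (36, ORD, 14), (36, ORD, 16), (36, ORD, 21), (36, ORD, 22), (36, ORD, 27), (36, ORD, 30), (36, ORD, 5), (6, ORD, 5), (9, ORD, 5)}
Apply σ_{hours != 5}; surviving tuples: {(18, ORD, 14), (18, ORD, 16), (23, ORD, 14), (23, ORD, 16), (23, ORD, 21), (23, ORD, 22), (27, ORD, 14), (27, ORD, 16), (27, ORD, 21), (27, ORD, 22), (27, ORD, 27), (29, ORD, 14), (29, ORD, 16), (29, ORD, 21), (29, ORD, 22), (29, ORD, 27), (36, ORD, 14), (36, ORD, 16), (36, ORD, 21), (36, ORD, 22), (36, ORD, 27), (36, ORD, 30)}
Keep only column(s) hours, code (16 duplicate(s) eliminated): {(14, ORD), (16, ORD), (21, ORD), (22, ORD), (27, ORD), (30, ORD)}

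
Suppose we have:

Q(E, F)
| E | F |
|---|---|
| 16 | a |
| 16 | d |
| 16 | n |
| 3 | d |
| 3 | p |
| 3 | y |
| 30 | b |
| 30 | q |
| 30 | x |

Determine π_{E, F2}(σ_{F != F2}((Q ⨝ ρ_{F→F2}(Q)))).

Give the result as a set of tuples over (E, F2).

{(16, a), (16, d), (16, n), (3, d), (3, p), (3, y), (30, b), (30, q), (30, x)}

ρ[F→F2]: schema becomes (E, F2); tuples unchanged.
Q ⋈ ρ_{F→F2}(Q) (natural join on E): {(16, a, a), (16, a, d), (16, a, n), (16, d, a), (16, d, d), (16, d, n), (16, n, a), (16, n, d), (16, n, n), (3, d, d), (3, d, p), (3, d, y), (3, p, d), (3, p, p), (3, p, y), (3, y, d), (3, y, p), (3, y, y), (30, b, b), (30, b, q), (30, b, x), (30, q, b), (30, q, q), (30, q, x), (30, x, b), (30, x, q), (30, x, x)}
Filtering on F != F2 leaves {(16, a, d), (16, a, n), (16, d, a), (16, d, n), (16, n, a), (16, n, d), (3, d, p), (3, d, y), (3, p, d), (3, p, y), (3, y, d), (3, y, p), (30, b, q), (30, b, x), (30, q, b), (30, q, x), (30, x, b), (30, x, q)}.
Keep only column(s) E, F2 (9 duplicate(s) eliminated): {(16, a), (16, d), (16, n), (3, d), (3, p), (3, y), (30, b), (30, q), (30, x)}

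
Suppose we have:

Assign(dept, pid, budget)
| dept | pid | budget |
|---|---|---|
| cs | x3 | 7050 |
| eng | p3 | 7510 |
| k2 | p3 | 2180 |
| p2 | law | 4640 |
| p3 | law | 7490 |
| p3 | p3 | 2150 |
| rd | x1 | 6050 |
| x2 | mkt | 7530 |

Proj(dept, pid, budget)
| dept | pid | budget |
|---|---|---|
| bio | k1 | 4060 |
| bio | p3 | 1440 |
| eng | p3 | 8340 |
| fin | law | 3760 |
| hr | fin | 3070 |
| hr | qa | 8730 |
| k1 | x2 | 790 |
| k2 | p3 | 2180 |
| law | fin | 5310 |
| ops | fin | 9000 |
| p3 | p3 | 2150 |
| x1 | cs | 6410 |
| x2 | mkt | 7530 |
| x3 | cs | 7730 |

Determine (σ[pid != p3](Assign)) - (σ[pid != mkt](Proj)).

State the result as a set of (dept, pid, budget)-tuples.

Selection pid != p3: {(cs, x3, 7050), (p2, law, 4640), (p3, law, 7490), (rd, x1, 6050), (x2, mkt, 7530)}
Selection pid != mkt: {(bio, k1, 4060), (bio, p3, 1440), (eng, p3, 8340), (fin, law, 3760), (hr, fin, 3070), (hr, qa, 8730), (k1, x2, 790), (k2, p3, 2180), (law, fin, 5310), (ops, fin, 9000), (p3, p3, 2150), (x1, cs, 6410), (x3, cs, 7730)}
Taking the difference: {(cs, x3, 7050), (p2, law, 4640), (p3, law, 7490), (rd, x1, 6050), (x2, mkt, 7530)}

{(cs, x3, 7050), (p2, law, 4640), (p3, law, 7490), (rd, x1, 6050), (x2, mkt, 7530)}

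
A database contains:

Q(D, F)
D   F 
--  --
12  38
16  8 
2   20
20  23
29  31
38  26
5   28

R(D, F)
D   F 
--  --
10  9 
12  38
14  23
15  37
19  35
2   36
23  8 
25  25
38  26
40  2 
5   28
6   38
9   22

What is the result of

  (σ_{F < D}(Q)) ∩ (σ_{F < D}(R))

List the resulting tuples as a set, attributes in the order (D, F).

Apply σ_{F < D}; surviving tuples: {(16, 8), (38, 26)}
Apply σ_{F < D}; surviving tuples: {(10, 9), (23, 8), (38, 26), (40, 2)}
Intersection: {(16, 8), (38, 26)} with {(10, 9), (23, 8), (38, 26), (40, 2)} → {(38, 26)}

{(38, 26)}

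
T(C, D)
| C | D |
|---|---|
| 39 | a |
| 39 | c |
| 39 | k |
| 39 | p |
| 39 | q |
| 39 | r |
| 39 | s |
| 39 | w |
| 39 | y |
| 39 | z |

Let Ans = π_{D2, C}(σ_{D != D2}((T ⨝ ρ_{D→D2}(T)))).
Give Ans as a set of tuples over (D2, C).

ρ[D→D2]: schema becomes (C, D2); tuples unchanged.
Natural join on C: {(39, a, a), (39, a, c), (39, a, k), (39, a, p), (39, a, q), (39, a, r), (39, a, s), (39, a, w), (39, a, y), (39, a, z), (39, c, a), (39, c, c), (39, c, k), (39, c, p), (39, c, q), (39, c, r), (39, c, s), (39, c, w), (39, c, y), (39, c, z), (39, k, a), (39, k, c), (39, k, k), (39, k, p), (39, k, q), (39, k, r), (39, k, s), (39, k, w), (39, k, y), (39, k, z), (39, p, a), (39, p, c), (39, p, k), (39, p, p), (39, p, q), (39, p, r), (39, p, s), (39, p, w), (39, p, y), (39, p, z), (39, q, a), (39, q, c), (39, q, k), (39, q, p), (39, q, q), (39, q, r), (39, q, s), (39, q, w), (39, q, y), (39, q, z), (39, r, a), (39, r, c), (39, r, k), (39, r, p), (39, r, q), (39, r, r), (39, r, s), (39, r, w), (39, r, y), (39, r, z), (39, s, a), (39, s, c), (39, s, k), (39, s, p), (39, s, q), (39, s, r), (39, s, s), (39, s, w), (39, s, y), (39, s, z), (39, w, a), (39, w, c), (39, w, k), (39, w, p), (39, w, q), (39, w, r), (39, w, s), (39, w, w), (39, w, y), (39, w, z), (39, y, a), (39, y, c), (39, y, k), (39, y, p), (39, y, q), (39, y, r), (39, y, s), (39, y, w), (39, y, y), (39, y, z), (39, z, a), (39, z, c), (39, z, k), (39, z, p), (39, z, q), (39, z, r), (39, z, s), (39, z, w), (39, z, y), (39, z, z)}
σ[D != D2]: keep tuples satisfying D != D2 → {(39, a, c), (39, a, k), (39, a, p), (39, a, q), (39, a, r), (39, a, s), (39, a, w), (39, a, y), (39, a, z), (39, c, a), (39, c, k), (39, c, p), (39, c, q), (39, c, r), (39, c, s), (39, c, w), (39, c, y), (39, c, z), (39, k, a), (39, k, c), (39, k, p), (39, k, q), (39, k, r), (39, k, s), (39, k, w), (39, k, y), (39, k, z), (39, p, a), (39, p, c), (39, p, k), (39, p, q), (39, p, r), (39, p, s), (39, p, w), (39, p, y), (39, p, z), (39, q, a), (39, q, c), (39, q, k), (39, q, p), (39, q, r), (39, q, s), (39, q, w), (39, q, y), (39, q, z), (39, r, a), (39, r, c), (39, r, k), (39, r, p), (39, r, q), (39, r, s), (39, r, w), (39, r, y), (39, r, z), (39, s, a), (39, s, c), (39, s, k), (39, s, p), (39, s, q), (39, s, r), (39, s, w), (39, s, y), (39, s, z), (39, w, a), (39, w, c), (39, w, k), (39, w, p), (39, w, q), (39, w, r), (39, w, s), (39, w, y), (39, w, z), (39, y, a), (39, y, c), (39, y, k), (39, y, p), (39, y, q), (39, y, r), (39, y, s), (39, y, w), (39, y, z), (39, z, a), (39, z, c), (39, z, k), (39, z, p), (39, z, q), (39, z, r), (39, z, s), (39, z, w), (39, z, y)}
π_{D2, C} gives {(a, 39), (c, 39), (k, 39), (p, 39), (q, 39), (r, 39), (s, 39), (w, 39), (y, 39), (z, 39)} (80 duplicate(s) eliminated).

{(a, 39), (c, 39), (k, 39), (p, 39), (q, 39), (r, 39), (s, 39), (w, 39), (y, 39), (z, 39)}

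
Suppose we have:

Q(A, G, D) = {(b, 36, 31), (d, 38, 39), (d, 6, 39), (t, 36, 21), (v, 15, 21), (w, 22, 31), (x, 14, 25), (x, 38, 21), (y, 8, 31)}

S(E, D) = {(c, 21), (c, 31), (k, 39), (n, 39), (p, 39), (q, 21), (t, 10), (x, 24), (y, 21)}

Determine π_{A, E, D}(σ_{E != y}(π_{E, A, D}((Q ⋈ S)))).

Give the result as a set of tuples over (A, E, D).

{(b, c, 31), (d, k, 39), (d, n, 39), (d, p, 39), (t, c, 21), (t, q, 21), (v, c, 21), (v, q, 21), (w, c, 31), (x, c, 21), (x, q, 21), (y, c, 31)}

Natural join on D: {(b, 36, 31, c), (d, 38, 39, k), (d, 38, 39, n), (d, 38, 39, p), (d, 6, 39, k), (d, 6, 39, n), (d, 6, 39, p), (t, 36, 21, c), (t, 36, 21, q), (t, 36, 21, y), (v, 15, 21, c), (v, 15, 21, q), (v, 15, 21, y), (w, 22, 31, c), (x, 38, 21, c), (x, 38, 21, q), (x, 38, 21, y), (y, 8, 31, c)}
Projecting to E, A, D (3 duplicate(s) eliminated): {(c, b, 31), (c, t, 21), (c, v, 21), (c, w, 31), (c, x, 21), (c, y, 31), (k, d, 39), (n, d, 39), (p, d, 39), (q, t, 21), (q, v, 21), (q, x, 21), (y, t, 21), (y, v, 21), (y, x, 21)}
Filtering on E != y leaves {(c, b, 31), (c, t, 21), (c, v, 21), (c, w, 31), (c, x, 21), (c, y, 31), (k, d, 39), (n, d, 39), (p, d, 39), (q, t, 21), (q, v, 21), (q, x, 21)}.
Projecting to A, E, D: {(b, c, 31), (d, k, 39), (d, n, 39), (d, p, 39), (t, c, 21), (t, q, 21), (v, c, 21), (v, q, 21), (w, c, 31), (x, c, 21), (x, q, 21), (y, c, 31)}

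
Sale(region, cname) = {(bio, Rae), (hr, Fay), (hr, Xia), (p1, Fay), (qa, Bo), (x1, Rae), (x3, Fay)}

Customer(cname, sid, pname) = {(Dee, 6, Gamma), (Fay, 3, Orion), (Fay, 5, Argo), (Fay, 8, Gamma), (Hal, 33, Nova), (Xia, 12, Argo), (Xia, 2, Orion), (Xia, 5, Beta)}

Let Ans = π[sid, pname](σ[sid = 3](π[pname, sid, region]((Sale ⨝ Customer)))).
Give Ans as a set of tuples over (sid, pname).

Sale ⋈ Customer (natural join on cname): {(hr, Fay, 3, Orion), (hr, Fay, 5, Argo), (hr, Fay, 8, Gamma), (hr, Xia, 12, Argo), (hr, Xia, 2, Orion), (hr, Xia, 5, Beta), (p1, Fay, 3, Orion), (p1, Fay, 5, Argo), (p1, Fay, 8, Gamma), (x3, Fay, 3, Orion), (x3, Fay, 5, Argo), (x3, Fay, 8, Gamma)}
π[pname, sid, region]: project onto (pname, sid, region) → {(Argo, 12, hr), (Argo, 5, hr), (Argo, 5, p1), (Argo, 5, x3), (Beta, 5, hr), (Gamma, 8, hr), (Gamma, 8, p1), (Gamma, 8, x3), (Orion, 2, hr), (Orion, 3, hr), (Orion, 3, p1), (Orion, 3, x3)}
σ[sid = 3]: keep tuples satisfying sid = 3 → {(Orion, 3, hr), (Orion, 3, p1), (Orion, 3, x3)}
π[sid, pname]: project onto (sid, pname) (2 duplicate(s) eliminated) → {(3, Orion)}

{(3, Orion)}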